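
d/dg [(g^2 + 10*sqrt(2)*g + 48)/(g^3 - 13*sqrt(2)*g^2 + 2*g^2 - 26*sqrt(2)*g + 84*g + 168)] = (2*(g + 5*sqrt(2))*(g^3 - 13*sqrt(2)*g^2 + 2*g^2 - 26*sqrt(2)*g + 84*g + 168) - (g^2 + 10*sqrt(2)*g + 48)*(3*g^2 - 26*sqrt(2)*g + 4*g - 26*sqrt(2) + 84))/(g^3 - 13*sqrt(2)*g^2 + 2*g^2 - 26*sqrt(2)*g + 84*g + 168)^2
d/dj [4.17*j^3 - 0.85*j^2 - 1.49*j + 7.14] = 12.51*j^2 - 1.7*j - 1.49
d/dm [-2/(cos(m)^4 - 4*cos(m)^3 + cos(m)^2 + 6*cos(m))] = 4*(-2*cos(m)^3 + 6*cos(m)^2 - cos(m) - 3)*sin(m)/((cos(m)^3 - 4*cos(m)^2 + cos(m) + 6)^2*cos(m)^2)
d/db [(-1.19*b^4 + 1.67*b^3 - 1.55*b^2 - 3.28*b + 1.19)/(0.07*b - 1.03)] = (-0.2499*b^4 + 5.1366*b^3 - 5.2688*b^2 + 3.193*b + 3.2951)/(0.0049*b^2 - 0.1442*b + 1.0609)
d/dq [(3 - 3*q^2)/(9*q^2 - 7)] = -12*q/(9*q^2 - 7)^2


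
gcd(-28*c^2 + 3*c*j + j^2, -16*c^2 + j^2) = 4*c - j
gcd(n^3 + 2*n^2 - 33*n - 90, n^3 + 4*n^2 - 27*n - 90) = n + 3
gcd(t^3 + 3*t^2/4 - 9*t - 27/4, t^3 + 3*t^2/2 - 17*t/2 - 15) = t - 3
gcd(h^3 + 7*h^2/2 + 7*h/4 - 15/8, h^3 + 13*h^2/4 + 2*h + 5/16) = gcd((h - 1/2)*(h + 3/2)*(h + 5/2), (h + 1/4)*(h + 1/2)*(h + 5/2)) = h + 5/2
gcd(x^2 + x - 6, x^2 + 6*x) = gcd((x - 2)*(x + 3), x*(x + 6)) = 1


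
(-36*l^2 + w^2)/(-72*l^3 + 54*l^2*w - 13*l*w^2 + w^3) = (6*l + w)/(12*l^2 - 7*l*w + w^2)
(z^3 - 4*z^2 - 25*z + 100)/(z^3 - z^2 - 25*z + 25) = (z - 4)/(z - 1)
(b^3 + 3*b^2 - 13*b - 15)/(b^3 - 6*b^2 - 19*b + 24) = (b^3 + 3*b^2 - 13*b - 15)/(b^3 - 6*b^2 - 19*b + 24)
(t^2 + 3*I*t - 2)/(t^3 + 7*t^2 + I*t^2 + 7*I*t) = (t + 2*I)/(t*(t + 7))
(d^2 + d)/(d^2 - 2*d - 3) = d/(d - 3)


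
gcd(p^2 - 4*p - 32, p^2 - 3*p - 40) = p - 8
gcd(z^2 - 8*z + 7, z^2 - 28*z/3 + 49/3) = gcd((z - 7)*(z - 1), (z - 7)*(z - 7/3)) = z - 7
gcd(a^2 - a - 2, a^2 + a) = a + 1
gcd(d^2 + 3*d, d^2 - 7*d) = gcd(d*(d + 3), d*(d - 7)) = d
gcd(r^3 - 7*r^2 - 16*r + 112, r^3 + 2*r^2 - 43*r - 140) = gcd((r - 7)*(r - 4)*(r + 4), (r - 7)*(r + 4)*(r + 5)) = r^2 - 3*r - 28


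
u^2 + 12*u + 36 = (u + 6)^2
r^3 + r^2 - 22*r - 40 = (r - 5)*(r + 2)*(r + 4)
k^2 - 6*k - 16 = (k - 8)*(k + 2)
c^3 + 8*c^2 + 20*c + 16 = (c + 2)^2*(c + 4)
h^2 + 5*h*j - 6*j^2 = (h - j)*(h + 6*j)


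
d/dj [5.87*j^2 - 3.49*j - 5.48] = 11.74*j - 3.49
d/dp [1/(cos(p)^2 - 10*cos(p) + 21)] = 2*(cos(p) - 5)*sin(p)/(cos(p)^2 - 10*cos(p) + 21)^2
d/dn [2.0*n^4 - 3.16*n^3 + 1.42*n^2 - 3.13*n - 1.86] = 8.0*n^3 - 9.48*n^2 + 2.84*n - 3.13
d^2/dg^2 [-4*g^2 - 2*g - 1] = -8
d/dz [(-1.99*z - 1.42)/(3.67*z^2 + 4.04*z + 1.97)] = (7.3033*z^2 + 10.4228*z + 1.8165)/(13.4689*z^4 + 29.6536*z^3 + 30.7814*z^2 + 15.9176*z + 3.8809)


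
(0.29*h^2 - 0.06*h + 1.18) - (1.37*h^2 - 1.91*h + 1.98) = -1.08*h^2 + 1.85*h - 0.8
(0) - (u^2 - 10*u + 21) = -u^2 + 10*u - 21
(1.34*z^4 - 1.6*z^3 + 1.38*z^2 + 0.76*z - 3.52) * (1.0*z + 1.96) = 1.34*z^5 + 1.0264*z^4 - 1.756*z^3 + 3.4648*z^2 - 2.0304*z - 6.8992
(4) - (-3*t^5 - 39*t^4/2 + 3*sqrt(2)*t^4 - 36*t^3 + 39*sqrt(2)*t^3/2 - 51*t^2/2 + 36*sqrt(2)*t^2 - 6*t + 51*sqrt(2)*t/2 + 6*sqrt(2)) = 3*t^5 - 3*sqrt(2)*t^4 + 39*t^4/2 - 39*sqrt(2)*t^3/2 + 36*t^3 - 36*sqrt(2)*t^2 + 51*t^2/2 - 51*sqrt(2)*t/2 + 6*t - 6*sqrt(2) + 4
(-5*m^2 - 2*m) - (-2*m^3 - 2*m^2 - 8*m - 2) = 2*m^3 - 3*m^2 + 6*m + 2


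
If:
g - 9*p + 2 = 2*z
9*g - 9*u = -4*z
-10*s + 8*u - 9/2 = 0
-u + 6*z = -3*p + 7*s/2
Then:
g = 41*z/39 + 269/416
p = 367/1248 - 37*z/351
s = 140*z/117 + 7/104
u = 175*z/117 + 269/416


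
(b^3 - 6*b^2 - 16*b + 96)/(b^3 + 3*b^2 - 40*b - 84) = (b^2 - 16)/(b^2 + 9*b + 14)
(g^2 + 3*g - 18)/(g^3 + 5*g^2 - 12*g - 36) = 1/(g + 2)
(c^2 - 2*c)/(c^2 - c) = (c - 2)/(c - 1)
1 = 1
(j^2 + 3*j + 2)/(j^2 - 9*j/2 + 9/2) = 2*(j^2 + 3*j + 2)/(2*j^2 - 9*j + 9)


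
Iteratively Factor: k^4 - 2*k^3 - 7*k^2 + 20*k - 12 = (k - 1)*(k^3 - k^2 - 8*k + 12) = (k - 2)*(k - 1)*(k^2 + k - 6) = (k - 2)^2*(k - 1)*(k + 3)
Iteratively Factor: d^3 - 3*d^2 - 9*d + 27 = (d + 3)*(d^2 - 6*d + 9) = (d - 3)*(d + 3)*(d - 3)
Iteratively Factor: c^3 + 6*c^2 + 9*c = (c + 3)*(c^2 + 3*c) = c*(c + 3)*(c + 3)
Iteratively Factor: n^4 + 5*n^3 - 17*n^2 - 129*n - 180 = (n + 3)*(n^3 + 2*n^2 - 23*n - 60) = (n + 3)^2*(n^2 - n - 20) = (n + 3)^2*(n + 4)*(n - 5)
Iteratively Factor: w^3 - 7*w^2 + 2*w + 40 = (w - 5)*(w^2 - 2*w - 8) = (w - 5)*(w + 2)*(w - 4)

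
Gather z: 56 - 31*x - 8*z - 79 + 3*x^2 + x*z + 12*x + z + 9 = 3*x^2 - 19*x + z*(x - 7) - 14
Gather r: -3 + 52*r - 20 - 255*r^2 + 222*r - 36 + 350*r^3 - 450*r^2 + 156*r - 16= 350*r^3 - 705*r^2 + 430*r - 75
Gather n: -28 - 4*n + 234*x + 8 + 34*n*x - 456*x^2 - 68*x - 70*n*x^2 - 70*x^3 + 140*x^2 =n*(-70*x^2 + 34*x - 4) - 70*x^3 - 316*x^2 + 166*x - 20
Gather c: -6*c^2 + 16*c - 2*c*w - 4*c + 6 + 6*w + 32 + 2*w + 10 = -6*c^2 + c*(12 - 2*w) + 8*w + 48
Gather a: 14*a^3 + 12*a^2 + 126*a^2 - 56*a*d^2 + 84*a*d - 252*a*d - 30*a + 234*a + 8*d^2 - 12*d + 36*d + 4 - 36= 14*a^3 + 138*a^2 + a*(-56*d^2 - 168*d + 204) + 8*d^2 + 24*d - 32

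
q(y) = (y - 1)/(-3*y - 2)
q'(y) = 1/(-3*y - 2) + 3*(y - 1)/(-3*y - 2)^2 = -5/(3*y + 2)^2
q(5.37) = -0.24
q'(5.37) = -0.02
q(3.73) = -0.21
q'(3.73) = -0.03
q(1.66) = -0.09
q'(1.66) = -0.10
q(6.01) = -0.25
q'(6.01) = -0.01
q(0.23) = 0.29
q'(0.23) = -0.69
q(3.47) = -0.20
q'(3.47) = -0.03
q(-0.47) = 2.49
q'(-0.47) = -14.36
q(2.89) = -0.18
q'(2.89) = -0.04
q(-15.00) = -0.37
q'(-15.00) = 0.00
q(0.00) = 0.50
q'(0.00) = -1.25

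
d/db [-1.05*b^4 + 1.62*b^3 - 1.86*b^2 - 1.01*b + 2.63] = -4.2*b^3 + 4.86*b^2 - 3.72*b - 1.01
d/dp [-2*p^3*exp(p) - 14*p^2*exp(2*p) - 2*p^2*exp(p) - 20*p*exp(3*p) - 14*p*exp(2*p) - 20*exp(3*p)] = 2*(-p^3 - 14*p^2*exp(p) - 4*p^2 - 30*p*exp(2*p) - 28*p*exp(p) - 2*p - 40*exp(2*p) - 7*exp(p))*exp(p)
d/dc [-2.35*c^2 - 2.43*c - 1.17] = -4.7*c - 2.43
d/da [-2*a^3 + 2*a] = 2 - 6*a^2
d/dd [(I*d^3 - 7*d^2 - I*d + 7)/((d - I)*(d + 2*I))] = (I*d^4 - 2*d^3 - 42*d - 9*I)/(d^4 + 2*I*d^3 + 3*d^2 + 4*I*d + 4)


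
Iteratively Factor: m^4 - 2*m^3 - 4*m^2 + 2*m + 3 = (m + 1)*(m^3 - 3*m^2 - m + 3) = (m - 1)*(m + 1)*(m^2 - 2*m - 3) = (m - 3)*(m - 1)*(m + 1)*(m + 1)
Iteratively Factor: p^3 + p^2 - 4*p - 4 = (p + 1)*(p^2 - 4) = (p - 2)*(p + 1)*(p + 2)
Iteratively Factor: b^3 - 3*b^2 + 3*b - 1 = (b - 1)*(b^2 - 2*b + 1) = (b - 1)^2*(b - 1)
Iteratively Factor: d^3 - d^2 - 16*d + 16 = (d - 1)*(d^2 - 16) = (d - 4)*(d - 1)*(d + 4)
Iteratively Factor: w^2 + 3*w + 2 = (w + 1)*(w + 2)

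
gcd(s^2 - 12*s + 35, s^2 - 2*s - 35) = s - 7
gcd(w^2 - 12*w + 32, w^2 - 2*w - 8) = w - 4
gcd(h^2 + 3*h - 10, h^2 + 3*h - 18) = 1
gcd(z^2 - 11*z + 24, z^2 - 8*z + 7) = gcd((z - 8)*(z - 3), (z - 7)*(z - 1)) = 1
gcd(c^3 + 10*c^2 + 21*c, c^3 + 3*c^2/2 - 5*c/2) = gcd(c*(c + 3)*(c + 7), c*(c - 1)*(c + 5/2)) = c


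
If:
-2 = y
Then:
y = -2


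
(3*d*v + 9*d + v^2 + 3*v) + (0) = 3*d*v + 9*d + v^2 + 3*v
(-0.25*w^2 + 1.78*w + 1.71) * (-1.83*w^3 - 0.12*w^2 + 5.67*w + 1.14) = 0.4575*w^5 - 3.2274*w^4 - 4.7604*w^3 + 9.6024*w^2 + 11.7249*w + 1.9494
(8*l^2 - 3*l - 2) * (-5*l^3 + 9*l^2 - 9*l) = -40*l^5 + 87*l^4 - 89*l^3 + 9*l^2 + 18*l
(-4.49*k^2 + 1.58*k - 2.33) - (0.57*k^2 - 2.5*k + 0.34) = -5.06*k^2 + 4.08*k - 2.67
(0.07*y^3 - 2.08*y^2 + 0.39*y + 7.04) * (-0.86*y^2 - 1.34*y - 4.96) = -0.0602*y^5 + 1.695*y^4 + 2.1046*y^3 + 3.7398*y^2 - 11.368*y - 34.9184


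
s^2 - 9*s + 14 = (s - 7)*(s - 2)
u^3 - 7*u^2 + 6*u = u*(u - 6)*(u - 1)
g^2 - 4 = (g - 2)*(g + 2)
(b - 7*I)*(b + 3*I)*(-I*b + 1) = -I*b^3 - 3*b^2 - 25*I*b + 21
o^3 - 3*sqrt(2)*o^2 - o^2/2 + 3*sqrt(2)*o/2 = o*(o - 1/2)*(o - 3*sqrt(2))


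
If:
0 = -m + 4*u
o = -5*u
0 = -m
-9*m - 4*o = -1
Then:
No Solution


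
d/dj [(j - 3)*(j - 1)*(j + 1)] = 3*j^2 - 6*j - 1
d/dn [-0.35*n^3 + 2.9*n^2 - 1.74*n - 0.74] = -1.05*n^2 + 5.8*n - 1.74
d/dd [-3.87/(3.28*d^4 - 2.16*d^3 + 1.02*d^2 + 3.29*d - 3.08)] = (50.7744*d^3 - 25.0776*d^2 + 7.8948*d + 12.7323)/(3.28*d^4 - 2.16*d^3 + 1.02*d^2 + 3.29*d - 3.08)^2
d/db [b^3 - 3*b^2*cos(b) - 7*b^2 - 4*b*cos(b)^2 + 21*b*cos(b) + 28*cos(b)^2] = 3*b^2*sin(b) + 3*b^2 - 21*b*sin(b) + 4*b*sin(2*b) - 6*b*cos(b) - 14*b - 28*sin(2*b) - 4*cos(b)^2 + 21*cos(b)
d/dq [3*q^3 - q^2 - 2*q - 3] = 9*q^2 - 2*q - 2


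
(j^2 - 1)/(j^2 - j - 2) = (j - 1)/(j - 2)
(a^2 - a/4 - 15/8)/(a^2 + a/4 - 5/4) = (a - 3/2)/(a - 1)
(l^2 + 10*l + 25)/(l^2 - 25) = (l + 5)/(l - 5)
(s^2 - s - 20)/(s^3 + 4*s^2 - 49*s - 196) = (s - 5)/(s^2 - 49)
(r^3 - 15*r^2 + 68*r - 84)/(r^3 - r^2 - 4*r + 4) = (r^2 - 13*r + 42)/(r^2 + r - 2)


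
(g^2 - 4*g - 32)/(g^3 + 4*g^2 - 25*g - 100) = (g - 8)/(g^2 - 25)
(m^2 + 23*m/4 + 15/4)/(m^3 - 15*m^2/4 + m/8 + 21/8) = 2*(m + 5)/(2*m^2 - 9*m + 7)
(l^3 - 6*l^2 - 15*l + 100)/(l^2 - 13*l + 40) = (l^2 - l - 20)/(l - 8)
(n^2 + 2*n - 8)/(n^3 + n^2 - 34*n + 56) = (n + 4)/(n^2 + 3*n - 28)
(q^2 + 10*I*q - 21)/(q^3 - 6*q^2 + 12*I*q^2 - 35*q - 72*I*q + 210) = (q + 3*I)/(q^2 + q*(-6 + 5*I) - 30*I)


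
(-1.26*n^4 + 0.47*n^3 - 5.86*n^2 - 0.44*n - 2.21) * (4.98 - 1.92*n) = 2.4192*n^5 - 7.1772*n^4 + 13.5918*n^3 - 28.338*n^2 + 2.052*n - 11.0058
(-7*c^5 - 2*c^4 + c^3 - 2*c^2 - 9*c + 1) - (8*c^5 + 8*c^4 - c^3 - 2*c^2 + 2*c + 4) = -15*c^5 - 10*c^4 + 2*c^3 - 11*c - 3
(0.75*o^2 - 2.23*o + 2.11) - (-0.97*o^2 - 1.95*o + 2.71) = 1.72*o^2 - 0.28*o - 0.6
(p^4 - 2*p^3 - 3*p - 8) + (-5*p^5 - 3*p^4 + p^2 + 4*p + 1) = -5*p^5 - 2*p^4 - 2*p^3 + p^2 + p - 7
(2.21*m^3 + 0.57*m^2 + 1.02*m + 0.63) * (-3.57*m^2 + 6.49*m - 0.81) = -7.8897*m^5 + 12.308*m^4 - 1.7322*m^3 + 3.909*m^2 + 3.2625*m - 0.5103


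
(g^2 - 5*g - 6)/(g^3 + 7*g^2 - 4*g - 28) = (g^2 - 5*g - 6)/(g^3 + 7*g^2 - 4*g - 28)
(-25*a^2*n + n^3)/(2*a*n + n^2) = (-25*a^2 + n^2)/(2*a + n)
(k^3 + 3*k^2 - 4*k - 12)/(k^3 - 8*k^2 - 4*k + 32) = (k + 3)/(k - 8)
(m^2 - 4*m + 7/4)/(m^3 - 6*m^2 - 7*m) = (-m^2 + 4*m - 7/4)/(m*(-m^2 + 6*m + 7))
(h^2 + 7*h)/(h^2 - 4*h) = (h + 7)/(h - 4)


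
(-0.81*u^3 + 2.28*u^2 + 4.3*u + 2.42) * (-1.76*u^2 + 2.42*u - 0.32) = 1.4256*u^5 - 5.973*u^4 - 1.7912*u^3 + 5.4172*u^2 + 4.4804*u - 0.7744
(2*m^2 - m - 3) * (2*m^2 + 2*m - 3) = 4*m^4 + 2*m^3 - 14*m^2 - 3*m + 9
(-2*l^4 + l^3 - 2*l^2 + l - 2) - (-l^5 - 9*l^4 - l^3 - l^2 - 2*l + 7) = l^5 + 7*l^4 + 2*l^3 - l^2 + 3*l - 9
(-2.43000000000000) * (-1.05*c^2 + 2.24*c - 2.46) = 2.5515*c^2 - 5.4432*c + 5.9778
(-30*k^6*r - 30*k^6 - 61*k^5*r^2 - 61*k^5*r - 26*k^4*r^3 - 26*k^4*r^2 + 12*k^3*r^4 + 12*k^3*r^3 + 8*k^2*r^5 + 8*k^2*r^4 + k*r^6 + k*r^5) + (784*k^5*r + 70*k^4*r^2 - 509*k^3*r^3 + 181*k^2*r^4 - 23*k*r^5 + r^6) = -30*k^6*r - 30*k^6 - 61*k^5*r^2 + 723*k^5*r - 26*k^4*r^3 + 44*k^4*r^2 + 12*k^3*r^4 - 497*k^3*r^3 + 8*k^2*r^5 + 189*k^2*r^4 + k*r^6 - 22*k*r^5 + r^6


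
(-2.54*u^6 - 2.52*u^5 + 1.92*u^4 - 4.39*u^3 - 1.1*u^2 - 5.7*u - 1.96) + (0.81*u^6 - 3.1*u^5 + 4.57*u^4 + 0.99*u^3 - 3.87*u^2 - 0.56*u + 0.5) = -1.73*u^6 - 5.62*u^5 + 6.49*u^4 - 3.4*u^3 - 4.97*u^2 - 6.26*u - 1.46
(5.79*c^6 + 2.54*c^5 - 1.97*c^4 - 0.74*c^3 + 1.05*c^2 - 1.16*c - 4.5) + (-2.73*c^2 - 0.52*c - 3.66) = 5.79*c^6 + 2.54*c^5 - 1.97*c^4 - 0.74*c^3 - 1.68*c^2 - 1.68*c - 8.16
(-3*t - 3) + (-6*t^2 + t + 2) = -6*t^2 - 2*t - 1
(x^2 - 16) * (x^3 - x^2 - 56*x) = x^5 - x^4 - 72*x^3 + 16*x^2 + 896*x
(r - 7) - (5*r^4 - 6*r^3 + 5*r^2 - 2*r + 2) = -5*r^4 + 6*r^3 - 5*r^2 + 3*r - 9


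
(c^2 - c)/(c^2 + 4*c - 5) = c/(c + 5)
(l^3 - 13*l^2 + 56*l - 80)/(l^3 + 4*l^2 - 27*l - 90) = (l^2 - 8*l + 16)/(l^2 + 9*l + 18)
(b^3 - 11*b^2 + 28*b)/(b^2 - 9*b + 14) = b*(b - 4)/(b - 2)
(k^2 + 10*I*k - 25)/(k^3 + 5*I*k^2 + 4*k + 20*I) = (k + 5*I)/(k^2 + 4)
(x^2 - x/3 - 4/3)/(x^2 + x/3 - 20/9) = 3*(x + 1)/(3*x + 5)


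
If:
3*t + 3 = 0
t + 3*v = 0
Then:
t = -1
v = 1/3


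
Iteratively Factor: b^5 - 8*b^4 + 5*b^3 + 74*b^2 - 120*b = (b)*(b^4 - 8*b^3 + 5*b^2 + 74*b - 120) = b*(b - 2)*(b^3 - 6*b^2 - 7*b + 60) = b*(b - 2)*(b + 3)*(b^2 - 9*b + 20) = b*(b - 5)*(b - 2)*(b + 3)*(b - 4)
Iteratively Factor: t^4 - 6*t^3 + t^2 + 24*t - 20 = (t - 5)*(t^3 - t^2 - 4*t + 4) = (t - 5)*(t + 2)*(t^2 - 3*t + 2) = (t - 5)*(t - 1)*(t + 2)*(t - 2)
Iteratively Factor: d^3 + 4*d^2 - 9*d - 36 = (d + 3)*(d^2 + d - 12) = (d + 3)*(d + 4)*(d - 3)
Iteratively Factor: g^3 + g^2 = (g + 1)*(g^2) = g*(g + 1)*(g)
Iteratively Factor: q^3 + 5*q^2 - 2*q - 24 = (q - 2)*(q^2 + 7*q + 12) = (q - 2)*(q + 3)*(q + 4)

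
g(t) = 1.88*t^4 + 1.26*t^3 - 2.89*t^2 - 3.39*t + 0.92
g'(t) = 7.52*t^3 + 3.78*t^2 - 5.78*t - 3.39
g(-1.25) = 2.77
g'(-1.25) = -4.95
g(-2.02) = 16.89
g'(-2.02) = -38.27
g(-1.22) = 2.63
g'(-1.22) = -4.37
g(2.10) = 29.29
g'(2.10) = 70.78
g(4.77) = 1029.01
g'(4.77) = 871.20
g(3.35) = 241.28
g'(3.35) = 302.39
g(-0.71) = 1.90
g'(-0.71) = -0.07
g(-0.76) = 1.90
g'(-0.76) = -0.11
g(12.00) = 40705.04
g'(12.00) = 13466.13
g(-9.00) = 11213.48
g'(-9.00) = -5127.27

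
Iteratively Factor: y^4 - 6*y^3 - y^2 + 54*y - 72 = (y - 2)*(y^3 - 4*y^2 - 9*y + 36) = (y - 2)*(y + 3)*(y^2 - 7*y + 12) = (y - 4)*(y - 2)*(y + 3)*(y - 3)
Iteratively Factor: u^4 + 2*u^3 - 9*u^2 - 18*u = (u + 2)*(u^3 - 9*u) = (u - 3)*(u + 2)*(u^2 + 3*u) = (u - 3)*(u + 2)*(u + 3)*(u)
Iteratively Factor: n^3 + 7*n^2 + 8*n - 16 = (n - 1)*(n^2 + 8*n + 16) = (n - 1)*(n + 4)*(n + 4)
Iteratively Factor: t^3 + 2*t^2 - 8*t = (t - 2)*(t^2 + 4*t) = t*(t - 2)*(t + 4)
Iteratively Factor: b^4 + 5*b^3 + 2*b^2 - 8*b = (b - 1)*(b^3 + 6*b^2 + 8*b) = (b - 1)*(b + 2)*(b^2 + 4*b) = b*(b - 1)*(b + 2)*(b + 4)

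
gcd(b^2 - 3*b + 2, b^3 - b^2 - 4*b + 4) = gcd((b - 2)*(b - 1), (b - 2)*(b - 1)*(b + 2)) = b^2 - 3*b + 2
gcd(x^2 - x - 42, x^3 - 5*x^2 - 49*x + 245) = x - 7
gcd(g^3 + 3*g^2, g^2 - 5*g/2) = g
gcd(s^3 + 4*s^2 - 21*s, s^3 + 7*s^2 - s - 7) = s + 7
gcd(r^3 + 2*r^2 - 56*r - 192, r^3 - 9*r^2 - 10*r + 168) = r + 4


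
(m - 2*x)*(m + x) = m^2 - m*x - 2*x^2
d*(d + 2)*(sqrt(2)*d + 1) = sqrt(2)*d^3 + d^2 + 2*sqrt(2)*d^2 + 2*d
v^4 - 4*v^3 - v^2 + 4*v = v*(v - 4)*(v - 1)*(v + 1)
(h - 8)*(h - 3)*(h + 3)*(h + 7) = h^4 - h^3 - 65*h^2 + 9*h + 504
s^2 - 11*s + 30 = (s - 6)*(s - 5)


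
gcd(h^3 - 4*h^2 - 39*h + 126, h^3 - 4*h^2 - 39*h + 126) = h^3 - 4*h^2 - 39*h + 126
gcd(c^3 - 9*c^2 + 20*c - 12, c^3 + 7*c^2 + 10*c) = 1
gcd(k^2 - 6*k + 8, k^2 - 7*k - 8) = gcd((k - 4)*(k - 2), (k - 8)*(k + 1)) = 1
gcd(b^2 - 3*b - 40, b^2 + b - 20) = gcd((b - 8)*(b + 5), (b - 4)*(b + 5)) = b + 5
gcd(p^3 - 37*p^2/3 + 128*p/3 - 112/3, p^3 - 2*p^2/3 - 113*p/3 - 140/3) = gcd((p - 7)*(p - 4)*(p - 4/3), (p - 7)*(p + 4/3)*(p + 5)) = p - 7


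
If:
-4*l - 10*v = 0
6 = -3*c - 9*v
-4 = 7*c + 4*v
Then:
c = -4/17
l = 25/17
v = -10/17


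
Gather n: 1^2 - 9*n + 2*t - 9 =-9*n + 2*t - 8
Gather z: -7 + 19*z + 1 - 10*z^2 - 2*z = -10*z^2 + 17*z - 6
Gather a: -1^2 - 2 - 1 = -4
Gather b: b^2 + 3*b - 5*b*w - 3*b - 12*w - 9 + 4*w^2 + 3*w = b^2 - 5*b*w + 4*w^2 - 9*w - 9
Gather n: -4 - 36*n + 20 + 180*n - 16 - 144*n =0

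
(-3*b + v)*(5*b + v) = -15*b^2 + 2*b*v + v^2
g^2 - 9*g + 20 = (g - 5)*(g - 4)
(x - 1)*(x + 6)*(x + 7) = x^3 + 12*x^2 + 29*x - 42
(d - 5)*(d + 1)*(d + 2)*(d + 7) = d^4 + 5*d^3 - 27*d^2 - 101*d - 70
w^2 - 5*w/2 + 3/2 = (w - 3/2)*(w - 1)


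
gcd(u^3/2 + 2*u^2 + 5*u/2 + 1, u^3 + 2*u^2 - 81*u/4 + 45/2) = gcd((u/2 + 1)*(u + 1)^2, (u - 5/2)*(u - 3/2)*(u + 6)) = 1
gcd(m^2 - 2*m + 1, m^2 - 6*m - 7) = 1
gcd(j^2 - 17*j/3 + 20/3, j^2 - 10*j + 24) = j - 4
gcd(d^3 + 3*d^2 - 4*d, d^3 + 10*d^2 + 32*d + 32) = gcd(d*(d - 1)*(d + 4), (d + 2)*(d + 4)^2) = d + 4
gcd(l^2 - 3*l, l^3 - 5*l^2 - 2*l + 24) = l - 3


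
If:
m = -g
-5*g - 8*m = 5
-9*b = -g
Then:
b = 5/27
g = 5/3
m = -5/3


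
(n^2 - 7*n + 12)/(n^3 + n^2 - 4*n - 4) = (n^2 - 7*n + 12)/(n^3 + n^2 - 4*n - 4)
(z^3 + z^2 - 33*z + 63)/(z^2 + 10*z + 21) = (z^2 - 6*z + 9)/(z + 3)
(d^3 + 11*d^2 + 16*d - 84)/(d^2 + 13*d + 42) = d - 2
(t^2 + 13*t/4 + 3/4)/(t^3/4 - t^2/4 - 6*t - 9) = (4*t + 1)/(t^2 - 4*t - 12)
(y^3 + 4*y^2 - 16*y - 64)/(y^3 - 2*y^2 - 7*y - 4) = (y^2 + 8*y + 16)/(y^2 + 2*y + 1)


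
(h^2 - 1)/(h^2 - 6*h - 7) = (h - 1)/(h - 7)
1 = 1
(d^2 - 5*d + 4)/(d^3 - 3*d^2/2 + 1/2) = 2*(d - 4)/(2*d^2 - d - 1)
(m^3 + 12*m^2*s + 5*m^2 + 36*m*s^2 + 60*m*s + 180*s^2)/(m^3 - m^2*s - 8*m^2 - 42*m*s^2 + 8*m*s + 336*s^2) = (-m^2 - 6*m*s - 5*m - 30*s)/(-m^2 + 7*m*s + 8*m - 56*s)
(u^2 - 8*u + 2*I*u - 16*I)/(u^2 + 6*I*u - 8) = (u - 8)/(u + 4*I)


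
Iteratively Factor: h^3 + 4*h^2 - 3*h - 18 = (h - 2)*(h^2 + 6*h + 9) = (h - 2)*(h + 3)*(h + 3)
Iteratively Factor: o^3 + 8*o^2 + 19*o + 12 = (o + 1)*(o^2 + 7*o + 12) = (o + 1)*(o + 3)*(o + 4)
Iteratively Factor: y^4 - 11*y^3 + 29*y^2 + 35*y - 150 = (y - 3)*(y^3 - 8*y^2 + 5*y + 50) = (y - 5)*(y - 3)*(y^2 - 3*y - 10) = (y - 5)^2*(y - 3)*(y + 2)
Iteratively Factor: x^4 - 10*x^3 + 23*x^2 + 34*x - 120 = (x + 2)*(x^3 - 12*x^2 + 47*x - 60) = (x - 5)*(x + 2)*(x^2 - 7*x + 12) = (x - 5)*(x - 3)*(x + 2)*(x - 4)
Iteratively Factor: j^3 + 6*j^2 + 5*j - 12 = (j + 4)*(j^2 + 2*j - 3) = (j + 3)*(j + 4)*(j - 1)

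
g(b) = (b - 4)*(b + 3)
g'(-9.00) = -19.00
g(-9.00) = 78.00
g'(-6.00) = -13.00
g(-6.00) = 30.00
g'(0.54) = 0.08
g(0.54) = -12.25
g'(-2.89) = -6.78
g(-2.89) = -0.76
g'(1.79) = 2.58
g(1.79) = -10.59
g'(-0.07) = -1.14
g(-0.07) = -11.93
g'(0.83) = 0.66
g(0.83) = -12.14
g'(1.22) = 1.44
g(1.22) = -11.73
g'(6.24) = 11.48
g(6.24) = 20.70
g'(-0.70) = -2.40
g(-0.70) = -10.81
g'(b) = 2*b - 1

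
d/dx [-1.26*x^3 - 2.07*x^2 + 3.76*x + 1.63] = -3.78*x^2 - 4.14*x + 3.76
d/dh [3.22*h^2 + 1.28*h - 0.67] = 6.44*h + 1.28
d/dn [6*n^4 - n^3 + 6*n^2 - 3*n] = 24*n^3 - 3*n^2 + 12*n - 3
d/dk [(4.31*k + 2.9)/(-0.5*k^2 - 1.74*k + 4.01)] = (2.155*k^2 + 2.9*k + 22.3291)/(0.25*k^4 + 1.74*k^3 - 0.9824*k^2 - 13.9548*k + 16.0801)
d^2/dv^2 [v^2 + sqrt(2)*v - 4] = 2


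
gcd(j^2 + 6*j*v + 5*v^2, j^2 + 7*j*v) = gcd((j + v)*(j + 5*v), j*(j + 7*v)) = 1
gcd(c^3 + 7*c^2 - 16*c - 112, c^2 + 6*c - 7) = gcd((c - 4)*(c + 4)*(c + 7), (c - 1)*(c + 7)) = c + 7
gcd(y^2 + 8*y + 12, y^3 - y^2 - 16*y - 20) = y + 2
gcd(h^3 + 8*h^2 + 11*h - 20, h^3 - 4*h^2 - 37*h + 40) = h^2 + 4*h - 5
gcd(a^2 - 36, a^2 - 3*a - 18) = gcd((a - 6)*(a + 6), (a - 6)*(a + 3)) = a - 6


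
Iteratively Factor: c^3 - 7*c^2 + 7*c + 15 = (c - 5)*(c^2 - 2*c - 3) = (c - 5)*(c + 1)*(c - 3)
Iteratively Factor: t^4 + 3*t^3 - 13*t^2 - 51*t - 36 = (t - 4)*(t^3 + 7*t^2 + 15*t + 9) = (t - 4)*(t + 1)*(t^2 + 6*t + 9) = (t - 4)*(t + 1)*(t + 3)*(t + 3)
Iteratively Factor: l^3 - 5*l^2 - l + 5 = (l - 1)*(l^2 - 4*l - 5) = (l - 1)*(l + 1)*(l - 5)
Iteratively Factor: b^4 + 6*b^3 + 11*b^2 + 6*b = (b + 3)*(b^3 + 3*b^2 + 2*b) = (b + 1)*(b + 3)*(b^2 + 2*b) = b*(b + 1)*(b + 3)*(b + 2)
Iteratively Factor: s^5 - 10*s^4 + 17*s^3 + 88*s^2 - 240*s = (s + 3)*(s^4 - 13*s^3 + 56*s^2 - 80*s) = s*(s + 3)*(s^3 - 13*s^2 + 56*s - 80) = s*(s - 4)*(s + 3)*(s^2 - 9*s + 20) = s*(s - 4)^2*(s + 3)*(s - 5)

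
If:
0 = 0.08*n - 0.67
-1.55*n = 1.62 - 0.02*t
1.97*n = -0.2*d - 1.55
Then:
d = -90.24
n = 8.38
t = 730.06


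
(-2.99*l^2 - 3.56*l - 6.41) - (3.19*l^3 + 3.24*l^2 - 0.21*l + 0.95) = -3.19*l^3 - 6.23*l^2 - 3.35*l - 7.36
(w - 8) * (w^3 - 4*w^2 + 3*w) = w^4 - 12*w^3 + 35*w^2 - 24*w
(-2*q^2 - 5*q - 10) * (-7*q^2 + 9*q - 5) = 14*q^4 + 17*q^3 + 35*q^2 - 65*q + 50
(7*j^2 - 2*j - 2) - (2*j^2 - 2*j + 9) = 5*j^2 - 11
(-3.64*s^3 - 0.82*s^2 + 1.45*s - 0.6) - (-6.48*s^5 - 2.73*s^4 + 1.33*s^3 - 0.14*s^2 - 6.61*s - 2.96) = 6.48*s^5 + 2.73*s^4 - 4.97*s^3 - 0.68*s^2 + 8.06*s + 2.36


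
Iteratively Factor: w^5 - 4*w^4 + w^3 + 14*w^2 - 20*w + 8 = (w - 1)*(w^4 - 3*w^3 - 2*w^2 + 12*w - 8) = (w - 1)*(w + 2)*(w^3 - 5*w^2 + 8*w - 4) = (w - 2)*(w - 1)*(w + 2)*(w^2 - 3*w + 2) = (w - 2)*(w - 1)^2*(w + 2)*(w - 2)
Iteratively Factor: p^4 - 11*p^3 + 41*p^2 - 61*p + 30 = (p - 5)*(p^3 - 6*p^2 + 11*p - 6) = (p - 5)*(p - 3)*(p^2 - 3*p + 2) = (p - 5)*(p - 3)*(p - 2)*(p - 1)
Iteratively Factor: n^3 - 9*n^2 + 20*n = (n - 4)*(n^2 - 5*n) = n*(n - 4)*(n - 5)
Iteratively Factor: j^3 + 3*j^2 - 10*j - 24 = (j - 3)*(j^2 + 6*j + 8) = (j - 3)*(j + 4)*(j + 2)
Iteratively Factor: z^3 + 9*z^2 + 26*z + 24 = (z + 3)*(z^2 + 6*z + 8) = (z + 3)*(z + 4)*(z + 2)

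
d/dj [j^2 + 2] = 2*j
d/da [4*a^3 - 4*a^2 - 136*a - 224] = 12*a^2 - 8*a - 136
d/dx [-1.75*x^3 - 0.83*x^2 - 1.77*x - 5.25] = -5.25*x^2 - 1.66*x - 1.77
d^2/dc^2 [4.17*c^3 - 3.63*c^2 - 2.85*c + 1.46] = 25.02*c - 7.26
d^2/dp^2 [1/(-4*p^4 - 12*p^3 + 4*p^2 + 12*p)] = (p*(6*p^2 + 9*p - 1)*(p^3 + 3*p^2 - p - 3) - (4*p^3 + 9*p^2 - 2*p - 3)^2)/(2*p^3*(p^3 + 3*p^2 - p - 3)^3)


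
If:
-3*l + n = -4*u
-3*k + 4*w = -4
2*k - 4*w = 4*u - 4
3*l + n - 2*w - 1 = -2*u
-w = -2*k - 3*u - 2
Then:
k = -18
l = -5/2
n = -67/2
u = 13/2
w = -29/2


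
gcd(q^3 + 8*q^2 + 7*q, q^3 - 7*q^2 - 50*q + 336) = q + 7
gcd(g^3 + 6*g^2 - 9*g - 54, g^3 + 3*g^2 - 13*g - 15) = g - 3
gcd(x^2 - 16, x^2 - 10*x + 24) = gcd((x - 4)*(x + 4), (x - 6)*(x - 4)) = x - 4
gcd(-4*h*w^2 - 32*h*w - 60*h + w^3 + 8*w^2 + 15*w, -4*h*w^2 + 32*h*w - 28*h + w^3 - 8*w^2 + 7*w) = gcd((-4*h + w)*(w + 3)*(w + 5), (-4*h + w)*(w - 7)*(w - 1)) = -4*h + w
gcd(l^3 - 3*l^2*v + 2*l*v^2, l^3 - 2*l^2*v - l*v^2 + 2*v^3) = l^2 - 3*l*v + 2*v^2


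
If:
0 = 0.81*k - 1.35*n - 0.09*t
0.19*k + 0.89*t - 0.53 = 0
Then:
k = 2.78947368421053 - 4.68421052631579*t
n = 1.67368421052632 - 2.87719298245614*t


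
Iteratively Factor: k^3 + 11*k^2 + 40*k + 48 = (k + 4)*(k^2 + 7*k + 12) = (k + 4)^2*(k + 3)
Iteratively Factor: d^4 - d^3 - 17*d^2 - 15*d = (d + 3)*(d^3 - 4*d^2 - 5*d) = d*(d + 3)*(d^2 - 4*d - 5) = d*(d + 1)*(d + 3)*(d - 5)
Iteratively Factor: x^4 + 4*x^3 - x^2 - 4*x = (x + 1)*(x^3 + 3*x^2 - 4*x) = x*(x + 1)*(x^2 + 3*x - 4) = x*(x - 1)*(x + 1)*(x + 4)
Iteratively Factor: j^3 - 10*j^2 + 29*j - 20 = (j - 1)*(j^2 - 9*j + 20) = (j - 5)*(j - 1)*(j - 4)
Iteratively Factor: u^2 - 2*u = (u)*(u - 2)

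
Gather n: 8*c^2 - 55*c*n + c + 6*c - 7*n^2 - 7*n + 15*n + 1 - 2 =8*c^2 + 7*c - 7*n^2 + n*(8 - 55*c) - 1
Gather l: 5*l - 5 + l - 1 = 6*l - 6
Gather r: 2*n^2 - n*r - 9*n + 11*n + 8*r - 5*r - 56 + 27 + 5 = 2*n^2 + 2*n + r*(3 - n) - 24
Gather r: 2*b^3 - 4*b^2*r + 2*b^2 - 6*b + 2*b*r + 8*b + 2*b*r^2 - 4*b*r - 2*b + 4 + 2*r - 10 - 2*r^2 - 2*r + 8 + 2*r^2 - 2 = 2*b^3 + 2*b^2 + 2*b*r^2 + r*(-4*b^2 - 2*b)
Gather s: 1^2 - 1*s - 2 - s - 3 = -2*s - 4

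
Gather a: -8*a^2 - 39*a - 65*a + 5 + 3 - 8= -8*a^2 - 104*a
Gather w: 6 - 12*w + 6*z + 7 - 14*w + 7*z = -26*w + 13*z + 13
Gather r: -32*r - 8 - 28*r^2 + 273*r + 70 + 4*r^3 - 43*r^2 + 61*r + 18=4*r^3 - 71*r^2 + 302*r + 80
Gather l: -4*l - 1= -4*l - 1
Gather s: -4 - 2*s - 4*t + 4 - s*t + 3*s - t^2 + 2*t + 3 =s*(1 - t) - t^2 - 2*t + 3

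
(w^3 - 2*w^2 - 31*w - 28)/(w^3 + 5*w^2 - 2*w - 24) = (w^2 - 6*w - 7)/(w^2 + w - 6)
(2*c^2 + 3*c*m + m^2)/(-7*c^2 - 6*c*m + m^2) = (-2*c - m)/(7*c - m)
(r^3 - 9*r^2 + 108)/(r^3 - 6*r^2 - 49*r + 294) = (r^2 - 3*r - 18)/(r^2 - 49)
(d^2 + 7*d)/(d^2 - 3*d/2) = 2*(d + 7)/(2*d - 3)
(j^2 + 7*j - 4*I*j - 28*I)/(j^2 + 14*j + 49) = (j - 4*I)/(j + 7)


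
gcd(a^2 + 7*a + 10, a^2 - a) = 1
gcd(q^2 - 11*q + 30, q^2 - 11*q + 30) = q^2 - 11*q + 30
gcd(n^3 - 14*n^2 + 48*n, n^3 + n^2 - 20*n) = n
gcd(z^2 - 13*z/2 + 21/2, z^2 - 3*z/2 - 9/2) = z - 3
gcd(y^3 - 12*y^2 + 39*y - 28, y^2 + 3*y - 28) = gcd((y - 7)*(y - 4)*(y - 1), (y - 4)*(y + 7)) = y - 4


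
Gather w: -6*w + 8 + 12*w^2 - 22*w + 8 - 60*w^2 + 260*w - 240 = -48*w^2 + 232*w - 224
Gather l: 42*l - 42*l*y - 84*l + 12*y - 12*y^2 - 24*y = l*(-42*y - 42) - 12*y^2 - 12*y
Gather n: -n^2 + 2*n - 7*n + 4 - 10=-n^2 - 5*n - 6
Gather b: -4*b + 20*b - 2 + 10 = 16*b + 8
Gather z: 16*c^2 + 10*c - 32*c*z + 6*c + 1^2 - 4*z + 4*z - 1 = 16*c^2 - 32*c*z + 16*c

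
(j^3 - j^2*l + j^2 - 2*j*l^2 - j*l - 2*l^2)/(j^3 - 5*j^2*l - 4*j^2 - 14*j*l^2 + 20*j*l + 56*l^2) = (j^3 - j^2*l + j^2 - 2*j*l^2 - j*l - 2*l^2)/(j^3 - 5*j^2*l - 4*j^2 - 14*j*l^2 + 20*j*l + 56*l^2)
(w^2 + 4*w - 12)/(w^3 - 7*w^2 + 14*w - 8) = (w + 6)/(w^2 - 5*w + 4)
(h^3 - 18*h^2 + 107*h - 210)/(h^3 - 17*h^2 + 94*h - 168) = (h - 5)/(h - 4)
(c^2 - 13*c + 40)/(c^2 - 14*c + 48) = (c - 5)/(c - 6)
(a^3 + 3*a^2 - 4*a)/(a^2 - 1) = a*(a + 4)/(a + 1)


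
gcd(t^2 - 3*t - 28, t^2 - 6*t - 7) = t - 7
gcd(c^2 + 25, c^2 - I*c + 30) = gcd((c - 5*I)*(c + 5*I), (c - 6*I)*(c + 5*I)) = c + 5*I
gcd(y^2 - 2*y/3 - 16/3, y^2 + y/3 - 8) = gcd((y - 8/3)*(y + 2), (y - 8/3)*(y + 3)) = y - 8/3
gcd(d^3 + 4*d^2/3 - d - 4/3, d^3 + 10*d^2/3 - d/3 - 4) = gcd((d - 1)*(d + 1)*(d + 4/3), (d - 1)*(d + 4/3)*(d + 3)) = d^2 + d/3 - 4/3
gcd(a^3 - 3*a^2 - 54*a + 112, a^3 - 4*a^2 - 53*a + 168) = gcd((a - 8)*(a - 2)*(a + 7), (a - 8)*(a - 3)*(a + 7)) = a^2 - a - 56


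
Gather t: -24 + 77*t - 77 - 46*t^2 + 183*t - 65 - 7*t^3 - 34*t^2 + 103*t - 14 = -7*t^3 - 80*t^2 + 363*t - 180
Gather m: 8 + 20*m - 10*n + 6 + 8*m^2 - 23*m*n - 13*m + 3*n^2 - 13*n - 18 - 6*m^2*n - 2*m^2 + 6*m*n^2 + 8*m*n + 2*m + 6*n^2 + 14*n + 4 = m^2*(6 - 6*n) + m*(6*n^2 - 15*n + 9) + 9*n^2 - 9*n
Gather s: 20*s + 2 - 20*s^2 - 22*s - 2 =-20*s^2 - 2*s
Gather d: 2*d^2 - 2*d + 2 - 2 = 2*d^2 - 2*d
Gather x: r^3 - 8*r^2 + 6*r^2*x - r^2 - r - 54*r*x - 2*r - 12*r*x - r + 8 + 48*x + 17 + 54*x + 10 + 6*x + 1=r^3 - 9*r^2 - 4*r + x*(6*r^2 - 66*r + 108) + 36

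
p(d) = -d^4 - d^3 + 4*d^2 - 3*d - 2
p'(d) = -4*d^3 - 3*d^2 + 8*d - 3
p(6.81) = -2303.49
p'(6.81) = -1350.93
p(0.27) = -2.54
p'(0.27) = -1.14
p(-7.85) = -3045.56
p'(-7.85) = 1684.28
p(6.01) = -1397.29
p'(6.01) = -931.61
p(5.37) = -889.18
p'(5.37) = -665.97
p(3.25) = -115.39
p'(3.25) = -146.00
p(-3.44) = -43.67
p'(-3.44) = 96.81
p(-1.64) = 10.86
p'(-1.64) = -6.55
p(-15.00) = -46307.00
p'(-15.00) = 12702.00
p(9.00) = -6995.00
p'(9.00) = -3090.00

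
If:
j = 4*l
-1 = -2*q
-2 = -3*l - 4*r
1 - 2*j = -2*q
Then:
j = 1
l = 1/4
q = 1/2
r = 5/16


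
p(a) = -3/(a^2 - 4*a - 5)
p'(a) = -3*(4 - 2*a)/(a^2 - 4*a - 5)^2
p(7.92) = -0.12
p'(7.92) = 0.05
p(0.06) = 0.57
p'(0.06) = -0.42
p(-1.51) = -0.90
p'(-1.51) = -1.91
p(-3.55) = -0.14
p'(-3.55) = -0.07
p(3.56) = 0.46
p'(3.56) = 0.22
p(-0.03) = 0.61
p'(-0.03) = -0.51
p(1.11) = 0.37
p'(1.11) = -0.08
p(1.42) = 0.35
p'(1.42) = -0.05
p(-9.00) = -0.03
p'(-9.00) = -0.00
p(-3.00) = -0.19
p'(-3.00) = -0.12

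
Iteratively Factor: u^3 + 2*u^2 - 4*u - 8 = (u - 2)*(u^2 + 4*u + 4) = (u - 2)*(u + 2)*(u + 2)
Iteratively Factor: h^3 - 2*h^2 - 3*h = (h - 3)*(h^2 + h) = h*(h - 3)*(h + 1)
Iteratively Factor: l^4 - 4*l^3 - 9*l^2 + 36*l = (l)*(l^3 - 4*l^2 - 9*l + 36) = l*(l + 3)*(l^2 - 7*l + 12) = l*(l - 4)*(l + 3)*(l - 3)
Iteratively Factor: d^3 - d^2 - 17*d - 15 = (d - 5)*(d^2 + 4*d + 3) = (d - 5)*(d + 3)*(d + 1)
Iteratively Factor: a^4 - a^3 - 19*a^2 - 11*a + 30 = (a - 5)*(a^3 + 4*a^2 + a - 6) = (a - 5)*(a + 2)*(a^2 + 2*a - 3) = (a - 5)*(a - 1)*(a + 2)*(a + 3)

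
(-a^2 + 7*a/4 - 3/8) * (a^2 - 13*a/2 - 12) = -a^4 + 33*a^3/4 + a^2/4 - 297*a/16 + 9/2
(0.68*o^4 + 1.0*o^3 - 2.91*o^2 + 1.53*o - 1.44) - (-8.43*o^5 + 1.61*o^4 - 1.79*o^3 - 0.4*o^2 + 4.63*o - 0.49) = 8.43*o^5 - 0.93*o^4 + 2.79*o^3 - 2.51*o^2 - 3.1*o - 0.95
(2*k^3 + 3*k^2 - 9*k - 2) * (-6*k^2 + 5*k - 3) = -12*k^5 - 8*k^4 + 63*k^3 - 42*k^2 + 17*k + 6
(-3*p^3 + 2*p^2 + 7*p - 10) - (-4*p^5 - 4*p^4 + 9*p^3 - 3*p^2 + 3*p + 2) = 4*p^5 + 4*p^4 - 12*p^3 + 5*p^2 + 4*p - 12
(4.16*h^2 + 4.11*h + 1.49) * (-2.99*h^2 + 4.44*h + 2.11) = -12.4384*h^4 + 6.1815*h^3 + 22.5709*h^2 + 15.2877*h + 3.1439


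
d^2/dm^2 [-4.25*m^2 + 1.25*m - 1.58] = -8.50000000000000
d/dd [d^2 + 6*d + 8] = 2*d + 6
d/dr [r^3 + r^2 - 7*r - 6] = 3*r^2 + 2*r - 7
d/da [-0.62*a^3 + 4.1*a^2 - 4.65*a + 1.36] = -1.86*a^2 + 8.2*a - 4.65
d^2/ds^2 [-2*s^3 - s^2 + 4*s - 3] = -12*s - 2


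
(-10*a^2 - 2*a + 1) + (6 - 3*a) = -10*a^2 - 5*a + 7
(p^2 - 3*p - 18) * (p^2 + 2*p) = p^4 - p^3 - 24*p^2 - 36*p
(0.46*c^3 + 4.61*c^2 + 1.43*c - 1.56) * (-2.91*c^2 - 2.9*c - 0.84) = -1.3386*c^5 - 14.7491*c^4 - 17.9167*c^3 - 3.4798*c^2 + 3.3228*c + 1.3104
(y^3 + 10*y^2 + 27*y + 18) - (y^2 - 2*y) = y^3 + 9*y^2 + 29*y + 18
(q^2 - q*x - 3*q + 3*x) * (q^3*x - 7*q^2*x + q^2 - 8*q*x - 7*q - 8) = q^5*x - q^4*x^2 - 10*q^4*x + q^4 + 10*q^3*x^2 + 12*q^3*x - 10*q^3 - 13*q^2*x^2 + 34*q^2*x + 13*q^2 - 24*q*x^2 - 13*q*x + 24*q - 24*x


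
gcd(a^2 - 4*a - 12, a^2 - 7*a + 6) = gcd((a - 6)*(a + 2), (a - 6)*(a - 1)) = a - 6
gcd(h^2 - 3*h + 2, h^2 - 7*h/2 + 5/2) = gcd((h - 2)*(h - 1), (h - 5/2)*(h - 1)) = h - 1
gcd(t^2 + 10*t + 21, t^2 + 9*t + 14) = t + 7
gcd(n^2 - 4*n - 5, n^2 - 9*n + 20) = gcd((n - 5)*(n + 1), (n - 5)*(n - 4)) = n - 5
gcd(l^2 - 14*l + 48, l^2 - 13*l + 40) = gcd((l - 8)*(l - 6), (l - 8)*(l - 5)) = l - 8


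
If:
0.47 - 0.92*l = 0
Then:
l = 0.51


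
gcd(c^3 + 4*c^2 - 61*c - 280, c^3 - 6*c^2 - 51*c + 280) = c^2 - c - 56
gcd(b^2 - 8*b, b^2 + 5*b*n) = b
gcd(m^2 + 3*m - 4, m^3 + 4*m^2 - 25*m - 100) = m + 4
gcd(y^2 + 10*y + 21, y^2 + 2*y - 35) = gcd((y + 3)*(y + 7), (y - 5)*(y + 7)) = y + 7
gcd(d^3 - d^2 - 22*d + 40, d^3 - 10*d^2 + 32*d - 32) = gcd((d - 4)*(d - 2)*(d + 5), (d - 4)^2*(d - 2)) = d^2 - 6*d + 8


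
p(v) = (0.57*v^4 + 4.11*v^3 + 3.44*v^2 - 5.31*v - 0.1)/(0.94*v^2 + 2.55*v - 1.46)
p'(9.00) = 13.60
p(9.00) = 71.36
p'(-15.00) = -15.51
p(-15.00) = 92.20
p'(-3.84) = -17.87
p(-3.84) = -14.48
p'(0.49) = 20527.37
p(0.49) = -89.48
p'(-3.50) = -73.71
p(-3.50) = -26.60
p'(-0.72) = 1.06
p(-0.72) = -1.47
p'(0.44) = 192.18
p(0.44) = 8.97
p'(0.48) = 12493.39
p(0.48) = 70.61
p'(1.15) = 4.67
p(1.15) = 2.06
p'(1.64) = 4.73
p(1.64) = 4.32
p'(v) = (-1.88*v - 2.55)*(0.57*v^4 + 4.11*v^3 + 3.44*v^2 - 5.31*v - 0.1)/(0.94*v^2 + 2.55*v - 1.46)^2 + (2.28*v^3 + 12.33*v^2 + 6.88*v - 5.31)/(0.94*v^2 + 2.55*v - 1.46)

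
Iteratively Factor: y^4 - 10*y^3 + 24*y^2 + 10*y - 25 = (y - 5)*(y^3 - 5*y^2 - y + 5) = (y - 5)^2*(y^2 - 1) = (y - 5)^2*(y + 1)*(y - 1)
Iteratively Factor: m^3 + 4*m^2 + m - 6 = (m + 3)*(m^2 + m - 2) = (m - 1)*(m + 3)*(m + 2)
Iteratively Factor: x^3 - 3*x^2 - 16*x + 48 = (x - 4)*(x^2 + x - 12) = (x - 4)*(x + 4)*(x - 3)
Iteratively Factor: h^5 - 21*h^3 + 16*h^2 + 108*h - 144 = (h + 4)*(h^4 - 4*h^3 - 5*h^2 + 36*h - 36) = (h + 3)*(h + 4)*(h^3 - 7*h^2 + 16*h - 12) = (h - 2)*(h + 3)*(h + 4)*(h^2 - 5*h + 6) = (h - 3)*(h - 2)*(h + 3)*(h + 4)*(h - 2)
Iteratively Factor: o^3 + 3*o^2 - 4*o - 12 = (o + 3)*(o^2 - 4) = (o - 2)*(o + 3)*(o + 2)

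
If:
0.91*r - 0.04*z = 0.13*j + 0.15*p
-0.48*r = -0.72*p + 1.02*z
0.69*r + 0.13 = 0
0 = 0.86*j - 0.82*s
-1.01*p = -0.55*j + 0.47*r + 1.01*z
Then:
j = -0.94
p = -0.30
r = -0.19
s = -0.98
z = -0.12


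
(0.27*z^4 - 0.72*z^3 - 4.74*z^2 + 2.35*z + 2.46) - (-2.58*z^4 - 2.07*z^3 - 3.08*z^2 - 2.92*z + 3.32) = 2.85*z^4 + 1.35*z^3 - 1.66*z^2 + 5.27*z - 0.86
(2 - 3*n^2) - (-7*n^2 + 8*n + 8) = 4*n^2 - 8*n - 6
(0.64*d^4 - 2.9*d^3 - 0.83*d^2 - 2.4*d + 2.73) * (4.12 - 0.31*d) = -0.1984*d^5 + 3.5358*d^4 - 11.6907*d^3 - 2.6756*d^2 - 10.7343*d + 11.2476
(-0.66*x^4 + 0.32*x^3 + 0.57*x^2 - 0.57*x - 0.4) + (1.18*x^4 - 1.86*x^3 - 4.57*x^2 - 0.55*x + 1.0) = 0.52*x^4 - 1.54*x^3 - 4.0*x^2 - 1.12*x + 0.6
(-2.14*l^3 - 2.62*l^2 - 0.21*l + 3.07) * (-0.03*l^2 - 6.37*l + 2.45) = 0.0642*l^5 + 13.7104*l^4 + 11.4527*l^3 - 5.1734*l^2 - 20.0704*l + 7.5215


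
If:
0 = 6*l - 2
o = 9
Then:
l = 1/3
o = 9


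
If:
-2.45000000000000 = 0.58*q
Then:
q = -4.22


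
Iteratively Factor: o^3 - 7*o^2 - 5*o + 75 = (o - 5)*(o^2 - 2*o - 15) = (o - 5)*(o + 3)*(o - 5)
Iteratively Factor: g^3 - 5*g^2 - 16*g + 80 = (g - 5)*(g^2 - 16) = (g - 5)*(g + 4)*(g - 4)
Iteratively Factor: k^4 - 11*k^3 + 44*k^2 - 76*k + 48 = (k - 2)*(k^3 - 9*k^2 + 26*k - 24) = (k - 2)^2*(k^2 - 7*k + 12) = (k - 3)*(k - 2)^2*(k - 4)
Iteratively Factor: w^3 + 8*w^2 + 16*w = (w)*(w^2 + 8*w + 16) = w*(w + 4)*(w + 4)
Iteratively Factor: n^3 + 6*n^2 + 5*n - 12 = (n + 3)*(n^2 + 3*n - 4) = (n - 1)*(n + 3)*(n + 4)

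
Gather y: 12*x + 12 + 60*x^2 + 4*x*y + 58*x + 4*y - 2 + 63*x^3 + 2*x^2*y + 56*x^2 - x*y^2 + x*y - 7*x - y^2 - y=63*x^3 + 116*x^2 + 63*x + y^2*(-x - 1) + y*(2*x^2 + 5*x + 3) + 10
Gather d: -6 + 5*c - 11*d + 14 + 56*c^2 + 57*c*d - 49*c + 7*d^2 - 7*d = 56*c^2 - 44*c + 7*d^2 + d*(57*c - 18) + 8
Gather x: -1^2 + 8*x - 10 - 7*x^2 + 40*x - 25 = -7*x^2 + 48*x - 36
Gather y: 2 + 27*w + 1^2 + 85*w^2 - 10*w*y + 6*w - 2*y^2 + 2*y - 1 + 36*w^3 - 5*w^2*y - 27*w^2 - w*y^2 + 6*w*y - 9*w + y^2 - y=36*w^3 + 58*w^2 + 24*w + y^2*(-w - 1) + y*(-5*w^2 - 4*w + 1) + 2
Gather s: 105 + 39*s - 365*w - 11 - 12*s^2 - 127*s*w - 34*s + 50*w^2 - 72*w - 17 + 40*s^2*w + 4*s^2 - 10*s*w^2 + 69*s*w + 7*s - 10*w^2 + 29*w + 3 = s^2*(40*w - 8) + s*(-10*w^2 - 58*w + 12) + 40*w^2 - 408*w + 80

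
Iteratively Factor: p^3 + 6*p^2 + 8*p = (p + 4)*(p^2 + 2*p) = p*(p + 4)*(p + 2)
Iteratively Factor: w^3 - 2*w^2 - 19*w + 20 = (w + 4)*(w^2 - 6*w + 5) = (w - 5)*(w + 4)*(w - 1)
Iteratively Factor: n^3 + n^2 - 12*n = (n - 3)*(n^2 + 4*n) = (n - 3)*(n + 4)*(n)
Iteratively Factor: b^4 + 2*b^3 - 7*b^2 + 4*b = (b + 4)*(b^3 - 2*b^2 + b) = b*(b + 4)*(b^2 - 2*b + 1) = b*(b - 1)*(b + 4)*(b - 1)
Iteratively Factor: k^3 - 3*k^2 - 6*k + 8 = (k + 2)*(k^2 - 5*k + 4) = (k - 4)*(k + 2)*(k - 1)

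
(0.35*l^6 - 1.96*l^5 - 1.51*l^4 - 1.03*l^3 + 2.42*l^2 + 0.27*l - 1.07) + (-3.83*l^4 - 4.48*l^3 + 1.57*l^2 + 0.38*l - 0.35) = 0.35*l^6 - 1.96*l^5 - 5.34*l^4 - 5.51*l^3 + 3.99*l^2 + 0.65*l - 1.42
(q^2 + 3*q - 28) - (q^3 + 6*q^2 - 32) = -q^3 - 5*q^2 + 3*q + 4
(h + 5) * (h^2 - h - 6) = h^3 + 4*h^2 - 11*h - 30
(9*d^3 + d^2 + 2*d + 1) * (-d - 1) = -9*d^4 - 10*d^3 - 3*d^2 - 3*d - 1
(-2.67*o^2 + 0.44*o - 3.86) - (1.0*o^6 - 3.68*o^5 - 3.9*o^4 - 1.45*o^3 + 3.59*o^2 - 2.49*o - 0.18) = -1.0*o^6 + 3.68*o^5 + 3.9*o^4 + 1.45*o^3 - 6.26*o^2 + 2.93*o - 3.68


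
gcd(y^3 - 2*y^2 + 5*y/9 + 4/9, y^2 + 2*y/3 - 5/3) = y - 1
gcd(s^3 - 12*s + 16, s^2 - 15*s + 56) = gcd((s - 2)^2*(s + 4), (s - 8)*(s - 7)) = 1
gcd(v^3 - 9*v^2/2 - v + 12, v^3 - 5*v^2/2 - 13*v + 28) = v^2 - 6*v + 8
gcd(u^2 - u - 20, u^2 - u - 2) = 1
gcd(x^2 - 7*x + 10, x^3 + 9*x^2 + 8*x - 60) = x - 2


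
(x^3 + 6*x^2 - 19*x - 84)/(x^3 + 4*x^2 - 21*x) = (x^2 - x - 12)/(x*(x - 3))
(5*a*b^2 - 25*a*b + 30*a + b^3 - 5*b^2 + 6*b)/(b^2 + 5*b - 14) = (5*a*b - 15*a + b^2 - 3*b)/(b + 7)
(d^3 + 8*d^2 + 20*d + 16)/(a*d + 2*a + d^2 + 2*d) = (d^2 + 6*d + 8)/(a + d)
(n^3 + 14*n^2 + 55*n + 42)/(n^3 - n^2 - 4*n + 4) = (n^3 + 14*n^2 + 55*n + 42)/(n^3 - n^2 - 4*n + 4)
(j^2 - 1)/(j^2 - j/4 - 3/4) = 4*(j + 1)/(4*j + 3)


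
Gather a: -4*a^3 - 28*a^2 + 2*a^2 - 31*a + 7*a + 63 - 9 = -4*a^3 - 26*a^2 - 24*a + 54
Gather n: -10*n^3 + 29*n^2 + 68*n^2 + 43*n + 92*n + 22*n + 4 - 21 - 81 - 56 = -10*n^3 + 97*n^2 + 157*n - 154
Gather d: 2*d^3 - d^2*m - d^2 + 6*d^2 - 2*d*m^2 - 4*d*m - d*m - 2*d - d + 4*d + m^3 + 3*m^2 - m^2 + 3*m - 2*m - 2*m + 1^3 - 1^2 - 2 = 2*d^3 + d^2*(5 - m) + d*(-2*m^2 - 5*m + 1) + m^3 + 2*m^2 - m - 2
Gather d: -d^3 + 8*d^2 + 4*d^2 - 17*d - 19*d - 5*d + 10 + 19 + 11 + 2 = -d^3 + 12*d^2 - 41*d + 42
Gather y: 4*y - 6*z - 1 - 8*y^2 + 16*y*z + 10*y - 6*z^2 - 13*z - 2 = -8*y^2 + y*(16*z + 14) - 6*z^2 - 19*z - 3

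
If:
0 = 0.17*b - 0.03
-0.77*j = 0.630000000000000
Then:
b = 0.18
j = -0.82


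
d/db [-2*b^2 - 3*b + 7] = -4*b - 3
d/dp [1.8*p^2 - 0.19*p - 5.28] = 3.6*p - 0.19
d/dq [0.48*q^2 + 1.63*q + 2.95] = 0.96*q + 1.63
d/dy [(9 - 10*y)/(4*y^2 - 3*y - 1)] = (40*y^2 - 72*y + 37)/(16*y^4 - 24*y^3 + y^2 + 6*y + 1)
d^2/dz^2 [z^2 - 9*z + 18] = 2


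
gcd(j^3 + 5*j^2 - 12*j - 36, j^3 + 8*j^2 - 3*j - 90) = j^2 + 3*j - 18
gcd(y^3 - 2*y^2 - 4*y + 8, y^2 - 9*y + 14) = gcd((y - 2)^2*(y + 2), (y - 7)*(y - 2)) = y - 2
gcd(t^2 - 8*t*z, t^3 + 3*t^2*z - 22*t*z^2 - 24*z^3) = 1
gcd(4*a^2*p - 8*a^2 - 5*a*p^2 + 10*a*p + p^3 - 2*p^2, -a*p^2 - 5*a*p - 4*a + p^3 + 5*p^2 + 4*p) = -a + p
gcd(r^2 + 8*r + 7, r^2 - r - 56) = r + 7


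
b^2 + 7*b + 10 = (b + 2)*(b + 5)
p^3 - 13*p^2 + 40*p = p*(p - 8)*(p - 5)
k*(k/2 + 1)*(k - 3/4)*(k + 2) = k^4/2 + 13*k^3/8 + k^2/2 - 3*k/2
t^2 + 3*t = t*(t + 3)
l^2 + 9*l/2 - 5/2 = (l - 1/2)*(l + 5)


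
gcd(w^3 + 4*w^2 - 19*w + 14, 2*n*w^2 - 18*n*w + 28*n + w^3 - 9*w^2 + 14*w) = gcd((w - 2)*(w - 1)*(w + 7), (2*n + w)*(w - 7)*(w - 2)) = w - 2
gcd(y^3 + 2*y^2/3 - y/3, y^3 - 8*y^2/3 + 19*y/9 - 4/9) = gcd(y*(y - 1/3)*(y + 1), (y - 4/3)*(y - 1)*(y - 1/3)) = y - 1/3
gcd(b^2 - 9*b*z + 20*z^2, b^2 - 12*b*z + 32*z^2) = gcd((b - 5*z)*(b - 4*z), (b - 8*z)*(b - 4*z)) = -b + 4*z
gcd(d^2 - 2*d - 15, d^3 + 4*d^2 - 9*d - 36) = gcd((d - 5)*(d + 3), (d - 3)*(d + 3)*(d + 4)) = d + 3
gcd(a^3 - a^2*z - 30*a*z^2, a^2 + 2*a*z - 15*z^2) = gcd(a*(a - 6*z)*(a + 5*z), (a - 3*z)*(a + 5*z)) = a + 5*z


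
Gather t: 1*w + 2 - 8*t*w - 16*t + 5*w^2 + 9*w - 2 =t*(-8*w - 16) + 5*w^2 + 10*w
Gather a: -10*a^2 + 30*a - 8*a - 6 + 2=-10*a^2 + 22*a - 4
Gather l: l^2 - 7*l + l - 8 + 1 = l^2 - 6*l - 7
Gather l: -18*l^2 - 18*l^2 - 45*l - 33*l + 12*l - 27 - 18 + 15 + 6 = -36*l^2 - 66*l - 24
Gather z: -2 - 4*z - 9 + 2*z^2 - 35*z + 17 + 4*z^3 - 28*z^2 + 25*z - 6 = 4*z^3 - 26*z^2 - 14*z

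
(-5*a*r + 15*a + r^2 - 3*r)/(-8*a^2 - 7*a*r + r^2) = (5*a*r - 15*a - r^2 + 3*r)/(8*a^2 + 7*a*r - r^2)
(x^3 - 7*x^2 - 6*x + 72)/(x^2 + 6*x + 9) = (x^2 - 10*x + 24)/(x + 3)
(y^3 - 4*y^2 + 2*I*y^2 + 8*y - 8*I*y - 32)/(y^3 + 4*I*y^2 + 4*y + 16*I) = (y - 4)/(y + 2*I)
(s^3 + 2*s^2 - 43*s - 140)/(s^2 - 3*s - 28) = s + 5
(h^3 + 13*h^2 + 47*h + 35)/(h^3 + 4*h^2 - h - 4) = (h^2 + 12*h + 35)/(h^2 + 3*h - 4)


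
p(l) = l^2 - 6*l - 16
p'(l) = 2*l - 6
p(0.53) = -18.90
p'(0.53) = -4.94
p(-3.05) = 11.60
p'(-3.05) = -12.10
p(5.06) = -20.76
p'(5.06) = 4.12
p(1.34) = -22.24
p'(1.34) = -3.32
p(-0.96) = -9.32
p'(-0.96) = -7.92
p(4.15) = -23.68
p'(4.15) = 2.30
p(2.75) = -24.94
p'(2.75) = -0.50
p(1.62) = -23.10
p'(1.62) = -2.76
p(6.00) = -16.00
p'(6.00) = 6.00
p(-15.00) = 299.00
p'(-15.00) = -36.00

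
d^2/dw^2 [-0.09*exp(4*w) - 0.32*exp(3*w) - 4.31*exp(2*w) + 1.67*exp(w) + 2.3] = (-1.44*exp(3*w) - 2.88*exp(2*w) - 17.24*exp(w) + 1.67)*exp(w)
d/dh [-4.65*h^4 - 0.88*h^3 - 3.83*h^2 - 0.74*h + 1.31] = -18.6*h^3 - 2.64*h^2 - 7.66*h - 0.74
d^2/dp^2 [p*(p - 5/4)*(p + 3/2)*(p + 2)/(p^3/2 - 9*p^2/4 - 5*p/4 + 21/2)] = 63*(16*p^3 - 108*p^2 + 198*p - 51)/(8*p^6 - 156*p^5 + 1266*p^4 - 5473*p^3 + 13293*p^2 - 17199*p + 9261)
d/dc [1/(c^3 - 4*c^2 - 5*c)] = (-3*c^2 + 8*c + 5)/(c^2*(-c^2 + 4*c + 5)^2)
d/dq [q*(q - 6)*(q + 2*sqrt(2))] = 3*q^2 - 12*q + 4*sqrt(2)*q - 12*sqrt(2)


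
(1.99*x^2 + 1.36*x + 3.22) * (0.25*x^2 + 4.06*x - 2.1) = 0.4975*x^4 + 8.4194*x^3 + 2.1476*x^2 + 10.2172*x - 6.762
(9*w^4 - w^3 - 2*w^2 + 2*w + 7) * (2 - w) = -9*w^5 + 19*w^4 - 6*w^2 - 3*w + 14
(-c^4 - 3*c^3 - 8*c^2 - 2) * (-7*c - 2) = 7*c^5 + 23*c^4 + 62*c^3 + 16*c^2 + 14*c + 4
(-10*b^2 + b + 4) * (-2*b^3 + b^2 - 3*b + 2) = 20*b^5 - 12*b^4 + 23*b^3 - 19*b^2 - 10*b + 8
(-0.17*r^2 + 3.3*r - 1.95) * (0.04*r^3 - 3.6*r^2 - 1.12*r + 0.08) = -0.0068*r^5 + 0.744*r^4 - 11.7676*r^3 + 3.3104*r^2 + 2.448*r - 0.156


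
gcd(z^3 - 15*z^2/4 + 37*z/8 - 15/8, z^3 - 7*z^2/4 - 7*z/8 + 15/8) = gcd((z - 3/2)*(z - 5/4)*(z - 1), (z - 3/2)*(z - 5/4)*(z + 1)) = z^2 - 11*z/4 + 15/8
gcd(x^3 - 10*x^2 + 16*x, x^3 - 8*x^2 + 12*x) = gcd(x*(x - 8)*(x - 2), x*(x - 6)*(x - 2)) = x^2 - 2*x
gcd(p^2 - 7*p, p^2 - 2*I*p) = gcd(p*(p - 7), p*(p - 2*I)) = p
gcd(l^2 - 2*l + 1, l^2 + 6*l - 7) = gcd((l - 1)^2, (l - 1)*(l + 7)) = l - 1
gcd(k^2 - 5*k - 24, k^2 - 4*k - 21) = k + 3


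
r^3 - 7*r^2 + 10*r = r*(r - 5)*(r - 2)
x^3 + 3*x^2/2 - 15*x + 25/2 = (x - 5/2)*(x - 1)*(x + 5)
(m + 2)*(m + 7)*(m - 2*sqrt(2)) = m^3 - 2*sqrt(2)*m^2 + 9*m^2 - 18*sqrt(2)*m + 14*m - 28*sqrt(2)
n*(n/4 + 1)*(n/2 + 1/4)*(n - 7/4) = n^4/8 + 11*n^3/32 - 47*n^2/64 - 7*n/16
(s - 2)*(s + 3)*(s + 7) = s^3 + 8*s^2 + s - 42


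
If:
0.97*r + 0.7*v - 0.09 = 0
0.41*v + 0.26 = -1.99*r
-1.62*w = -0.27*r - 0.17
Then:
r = -0.22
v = 0.43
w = 0.07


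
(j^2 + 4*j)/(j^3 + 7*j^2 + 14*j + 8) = j/(j^2 + 3*j + 2)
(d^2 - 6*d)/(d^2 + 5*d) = (d - 6)/(d + 5)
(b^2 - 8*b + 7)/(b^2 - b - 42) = (b - 1)/(b + 6)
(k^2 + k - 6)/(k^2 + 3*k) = (k - 2)/k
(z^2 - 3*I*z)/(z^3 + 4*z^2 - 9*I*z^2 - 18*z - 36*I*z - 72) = z/(z^2 + z*(4 - 6*I) - 24*I)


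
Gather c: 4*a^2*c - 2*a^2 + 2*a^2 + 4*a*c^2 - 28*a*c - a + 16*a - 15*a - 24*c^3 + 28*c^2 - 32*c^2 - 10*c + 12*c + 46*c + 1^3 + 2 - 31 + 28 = -24*c^3 + c^2*(4*a - 4) + c*(4*a^2 - 28*a + 48)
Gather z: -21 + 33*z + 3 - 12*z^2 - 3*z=-12*z^2 + 30*z - 18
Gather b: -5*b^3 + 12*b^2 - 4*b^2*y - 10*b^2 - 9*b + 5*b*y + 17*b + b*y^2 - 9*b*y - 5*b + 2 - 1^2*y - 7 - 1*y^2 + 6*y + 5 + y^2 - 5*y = -5*b^3 + b^2*(2 - 4*y) + b*(y^2 - 4*y + 3)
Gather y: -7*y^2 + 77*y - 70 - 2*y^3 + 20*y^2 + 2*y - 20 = -2*y^3 + 13*y^2 + 79*y - 90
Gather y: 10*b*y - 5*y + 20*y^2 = 20*y^2 + y*(10*b - 5)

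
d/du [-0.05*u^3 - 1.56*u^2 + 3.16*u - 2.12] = -0.15*u^2 - 3.12*u + 3.16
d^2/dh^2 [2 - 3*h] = 0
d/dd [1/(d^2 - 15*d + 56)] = (15 - 2*d)/(d^2 - 15*d + 56)^2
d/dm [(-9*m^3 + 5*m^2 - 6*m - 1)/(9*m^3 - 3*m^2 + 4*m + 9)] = 2*(-9*m^4 + 18*m^3 - 107*m^2 + 42*m - 25)/(81*m^6 - 54*m^5 + 81*m^4 + 138*m^3 - 38*m^2 + 72*m + 81)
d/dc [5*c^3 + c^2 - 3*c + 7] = 15*c^2 + 2*c - 3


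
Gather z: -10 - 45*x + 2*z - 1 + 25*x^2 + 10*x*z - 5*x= 25*x^2 - 50*x + z*(10*x + 2) - 11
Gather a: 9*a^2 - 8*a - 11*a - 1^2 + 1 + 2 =9*a^2 - 19*a + 2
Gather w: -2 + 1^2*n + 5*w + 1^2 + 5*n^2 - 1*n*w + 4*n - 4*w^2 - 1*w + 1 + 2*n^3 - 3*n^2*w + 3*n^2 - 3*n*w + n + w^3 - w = 2*n^3 + 8*n^2 + 6*n + w^3 - 4*w^2 + w*(-3*n^2 - 4*n + 3)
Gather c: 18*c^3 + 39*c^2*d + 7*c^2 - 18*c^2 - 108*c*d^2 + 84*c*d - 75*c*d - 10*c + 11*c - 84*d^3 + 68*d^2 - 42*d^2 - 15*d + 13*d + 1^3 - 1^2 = 18*c^3 + c^2*(39*d - 11) + c*(-108*d^2 + 9*d + 1) - 84*d^3 + 26*d^2 - 2*d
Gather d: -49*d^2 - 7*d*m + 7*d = -49*d^2 + d*(7 - 7*m)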